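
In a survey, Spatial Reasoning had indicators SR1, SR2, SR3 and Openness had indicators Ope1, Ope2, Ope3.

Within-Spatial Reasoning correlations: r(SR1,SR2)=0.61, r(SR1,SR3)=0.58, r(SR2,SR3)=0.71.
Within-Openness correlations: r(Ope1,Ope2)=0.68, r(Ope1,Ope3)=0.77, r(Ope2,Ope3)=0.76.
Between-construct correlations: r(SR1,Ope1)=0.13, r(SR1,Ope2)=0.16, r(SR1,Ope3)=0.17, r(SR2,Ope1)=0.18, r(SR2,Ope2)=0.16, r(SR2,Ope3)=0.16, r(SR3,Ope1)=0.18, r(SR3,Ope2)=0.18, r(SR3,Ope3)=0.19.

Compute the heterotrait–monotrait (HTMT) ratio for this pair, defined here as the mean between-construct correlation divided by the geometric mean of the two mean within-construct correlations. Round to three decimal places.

0.246

Mean heterotrait r = 1.51/9 = 0.1678.
Mean within-SR = 1.90/3 = 0.6333; mean within-Ope = 2.21/3 = 0.7367.
Geometric mean = √(0.6333 × 0.7367) = 0.6830.
HTMT = 0.1678 / 0.6830 = 0.246.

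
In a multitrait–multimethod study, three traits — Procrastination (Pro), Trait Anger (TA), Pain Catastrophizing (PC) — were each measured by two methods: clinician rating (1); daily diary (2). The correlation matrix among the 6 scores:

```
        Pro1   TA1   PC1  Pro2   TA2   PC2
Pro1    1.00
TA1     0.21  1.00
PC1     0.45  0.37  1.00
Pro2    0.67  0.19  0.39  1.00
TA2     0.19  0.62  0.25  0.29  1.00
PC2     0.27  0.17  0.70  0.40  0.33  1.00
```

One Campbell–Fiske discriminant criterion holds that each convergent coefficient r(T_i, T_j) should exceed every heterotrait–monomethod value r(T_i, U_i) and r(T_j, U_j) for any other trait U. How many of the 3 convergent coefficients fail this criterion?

0

Checking each validity diagonal entry against its comparison values:
Pro (methods 1·2): 0.67 vs {0.21, 0.29, 0.45, 0.40} → pass.
TA (methods 1·2): 0.62 vs {0.21, 0.29, 0.37, 0.33} → pass.
PC (methods 1·2): 0.70 vs {0.45, 0.40, 0.37, 0.33} → pass.
0 of 3 fail.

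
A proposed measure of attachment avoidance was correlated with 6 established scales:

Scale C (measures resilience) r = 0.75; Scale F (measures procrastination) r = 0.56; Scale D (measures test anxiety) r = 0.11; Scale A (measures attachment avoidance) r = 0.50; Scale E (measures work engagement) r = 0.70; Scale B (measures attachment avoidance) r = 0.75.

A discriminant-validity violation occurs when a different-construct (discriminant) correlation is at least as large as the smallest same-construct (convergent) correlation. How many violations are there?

Convergent (same construct = attachment avoidance): Scale A, Scale B.
Smallest convergent = 0.50. Discriminant values: 0.75, 0.56, 0.11, 0.70; count ≥ 0.50 → 3.

3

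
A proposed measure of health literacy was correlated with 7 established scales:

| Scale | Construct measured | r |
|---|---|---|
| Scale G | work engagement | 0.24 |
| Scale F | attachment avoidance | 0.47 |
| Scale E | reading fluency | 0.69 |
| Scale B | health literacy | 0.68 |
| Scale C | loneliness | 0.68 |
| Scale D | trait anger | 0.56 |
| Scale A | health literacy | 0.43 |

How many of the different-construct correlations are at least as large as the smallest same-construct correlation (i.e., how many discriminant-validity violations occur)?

Convergent (same construct = health literacy): Scale B, Scale A.
Smallest convergent = 0.43. Discriminant values: 0.24, 0.47, 0.69, 0.68, 0.56; count ≥ 0.43 → 4.

4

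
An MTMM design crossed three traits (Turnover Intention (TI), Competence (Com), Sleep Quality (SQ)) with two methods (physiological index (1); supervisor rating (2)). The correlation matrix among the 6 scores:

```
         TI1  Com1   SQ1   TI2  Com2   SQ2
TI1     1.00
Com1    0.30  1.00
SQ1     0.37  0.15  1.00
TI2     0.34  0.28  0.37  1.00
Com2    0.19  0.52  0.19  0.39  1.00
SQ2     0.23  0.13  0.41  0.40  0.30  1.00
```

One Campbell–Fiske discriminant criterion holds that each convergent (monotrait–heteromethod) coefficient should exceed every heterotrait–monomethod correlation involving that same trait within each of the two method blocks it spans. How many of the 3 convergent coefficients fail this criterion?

1

Checking each validity diagonal entry against its comparison values:
TI (methods 1·2): 0.34 vs {0.30, 0.39, 0.37, 0.40} → fail.
Com (methods 1·2): 0.52 vs {0.30, 0.39, 0.15, 0.30} → pass.
SQ (methods 1·2): 0.41 vs {0.37, 0.40, 0.15, 0.30} → pass.
1 of 3 fail.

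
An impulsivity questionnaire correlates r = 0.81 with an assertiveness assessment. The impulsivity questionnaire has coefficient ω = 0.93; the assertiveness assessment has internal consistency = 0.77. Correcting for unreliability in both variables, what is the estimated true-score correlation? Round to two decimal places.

r_true = r_obs / √(r_xx · r_yy) = 0.81 / √(0.93 × 0.77) = 0.81 / √0.7161 = 0.81 / 0.8462 ≈ 0.96.

0.96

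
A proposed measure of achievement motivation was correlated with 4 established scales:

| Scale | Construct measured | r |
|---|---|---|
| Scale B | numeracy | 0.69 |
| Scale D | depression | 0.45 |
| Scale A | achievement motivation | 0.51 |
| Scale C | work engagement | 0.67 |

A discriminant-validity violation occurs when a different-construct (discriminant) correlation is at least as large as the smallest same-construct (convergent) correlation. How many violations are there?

2

Convergent (same construct = achievement motivation): Scale A.
Smallest convergent = 0.51. Discriminant values: 0.69, 0.45, 0.67; count ≥ 0.51 → 2.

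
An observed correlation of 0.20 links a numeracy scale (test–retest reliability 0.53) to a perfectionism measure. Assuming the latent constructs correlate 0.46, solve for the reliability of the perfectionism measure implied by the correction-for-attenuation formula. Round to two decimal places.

r_true = r_obs / √(r_xx · r_yy) ⇒ 0.46 = 0.20 / √(0.53 · r_yy).
√(0.53 · r_yy) = 0.20 / 0.46 = 0.4348; 0.53 · r_yy = 0.1891; r_yy = 0.1891 / 0.53 ≈ 0.36.

0.36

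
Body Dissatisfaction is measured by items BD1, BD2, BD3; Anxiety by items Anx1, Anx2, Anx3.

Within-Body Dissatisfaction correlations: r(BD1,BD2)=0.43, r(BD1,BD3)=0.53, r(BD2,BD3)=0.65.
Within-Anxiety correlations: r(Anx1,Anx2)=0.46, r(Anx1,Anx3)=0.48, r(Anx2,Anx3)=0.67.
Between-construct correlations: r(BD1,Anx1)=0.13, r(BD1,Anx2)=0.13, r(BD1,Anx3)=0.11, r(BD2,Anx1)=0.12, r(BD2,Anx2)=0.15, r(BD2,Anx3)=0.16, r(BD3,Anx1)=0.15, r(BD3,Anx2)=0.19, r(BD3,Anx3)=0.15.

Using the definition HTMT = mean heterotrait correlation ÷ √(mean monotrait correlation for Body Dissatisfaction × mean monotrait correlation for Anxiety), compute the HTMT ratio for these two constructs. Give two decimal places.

0.27

Mean heterotrait r = 1.29/9 = 0.1433.
Mean within-BD = 1.61/3 = 0.5367; mean within-Anx = 1.61/3 = 0.5367.
Geometric mean = √(0.5367 × 0.5367) = 0.5367.
HTMT = 0.1433 / 0.5367 = 0.27.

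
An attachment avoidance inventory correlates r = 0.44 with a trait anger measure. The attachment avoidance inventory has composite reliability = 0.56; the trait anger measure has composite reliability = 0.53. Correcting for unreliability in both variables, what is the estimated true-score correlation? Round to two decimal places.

0.81

r_true = r_obs / √(r_xx · r_yy) = 0.44 / √(0.56 × 0.53) = 0.44 / √0.2968 = 0.44 / 0.5448 ≈ 0.81.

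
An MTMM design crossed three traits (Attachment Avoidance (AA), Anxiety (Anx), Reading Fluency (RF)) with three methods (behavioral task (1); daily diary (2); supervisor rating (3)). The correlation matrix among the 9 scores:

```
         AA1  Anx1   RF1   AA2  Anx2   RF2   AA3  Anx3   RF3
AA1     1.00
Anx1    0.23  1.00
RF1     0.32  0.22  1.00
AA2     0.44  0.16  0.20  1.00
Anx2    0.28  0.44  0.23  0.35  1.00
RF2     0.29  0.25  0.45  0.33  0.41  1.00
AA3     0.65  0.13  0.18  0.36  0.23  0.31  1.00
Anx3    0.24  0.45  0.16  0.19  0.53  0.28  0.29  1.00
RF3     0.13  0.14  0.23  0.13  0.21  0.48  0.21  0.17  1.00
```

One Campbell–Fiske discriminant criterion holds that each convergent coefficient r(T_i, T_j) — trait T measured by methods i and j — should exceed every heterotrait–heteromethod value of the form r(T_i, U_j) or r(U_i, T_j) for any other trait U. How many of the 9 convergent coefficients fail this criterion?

0

Each convergent coefficient versus the relevant comparison correlations:
AA (methods 1·2): 0.44 vs {0.28, 0.16, 0.29, 0.20} → pass.
AA (methods 1·3): 0.65 vs {0.24, 0.13, 0.13, 0.18} → pass.
AA (methods 2·3): 0.36 vs {0.19, 0.23, 0.13, 0.31} → pass.
Anx (methods 1·2): 0.44 vs {0.16, 0.28, 0.25, 0.23} → pass.
Anx (methods 1·3): 0.45 vs {0.13, 0.24, 0.14, 0.16} → pass.
Anx (methods 2·3): 0.53 vs {0.23, 0.19, 0.21, 0.28} → pass.
RF (methods 1·2): 0.45 vs {0.20, 0.29, 0.23, 0.25} → pass.
RF (methods 1·3): 0.23 vs {0.18, 0.13, 0.16, 0.14} → pass.
RF (methods 2·3): 0.48 vs {0.31, 0.13, 0.28, 0.21} → pass.
0 of 9 fail.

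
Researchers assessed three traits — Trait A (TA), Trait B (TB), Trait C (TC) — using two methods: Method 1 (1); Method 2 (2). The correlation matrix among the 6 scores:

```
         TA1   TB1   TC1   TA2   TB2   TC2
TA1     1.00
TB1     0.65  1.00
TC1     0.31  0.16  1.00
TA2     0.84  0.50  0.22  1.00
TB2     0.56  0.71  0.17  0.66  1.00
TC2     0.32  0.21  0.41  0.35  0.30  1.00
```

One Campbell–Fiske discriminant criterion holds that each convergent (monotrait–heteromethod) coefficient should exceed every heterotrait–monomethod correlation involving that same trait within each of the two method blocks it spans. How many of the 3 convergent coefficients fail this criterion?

0

Checking each validity diagonal entry against its comparison values:
TA (methods 1·2): 0.84 vs {0.65, 0.66, 0.31, 0.35} → pass.
TB (methods 1·2): 0.71 vs {0.65, 0.66, 0.16, 0.30} → pass.
TC (methods 1·2): 0.41 vs {0.31, 0.35, 0.16, 0.30} → pass.
0 of 3 fail.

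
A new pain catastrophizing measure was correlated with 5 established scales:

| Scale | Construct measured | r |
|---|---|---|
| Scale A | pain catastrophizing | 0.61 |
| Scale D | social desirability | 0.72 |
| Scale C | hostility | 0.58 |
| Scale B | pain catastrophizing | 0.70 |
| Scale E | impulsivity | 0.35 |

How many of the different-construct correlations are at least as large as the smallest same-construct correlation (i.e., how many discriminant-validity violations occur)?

Convergent (same construct = pain catastrophizing): Scale A, Scale B.
Smallest convergent = 0.61. Discriminant values: 0.72, 0.58, 0.35; count ≥ 0.61 → 1.

1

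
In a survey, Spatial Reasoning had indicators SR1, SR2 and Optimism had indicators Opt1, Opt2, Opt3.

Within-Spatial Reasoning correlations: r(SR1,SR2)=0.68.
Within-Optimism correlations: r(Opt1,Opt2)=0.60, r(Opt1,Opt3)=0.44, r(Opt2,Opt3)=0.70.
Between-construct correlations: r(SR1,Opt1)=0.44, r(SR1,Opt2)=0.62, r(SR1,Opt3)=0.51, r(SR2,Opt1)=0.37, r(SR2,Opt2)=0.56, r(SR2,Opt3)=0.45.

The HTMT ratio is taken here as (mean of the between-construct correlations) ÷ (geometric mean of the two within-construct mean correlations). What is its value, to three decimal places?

Mean heterotrait r = 2.95/6 = 0.4917.
Mean within-SR = 0.68/1 = 0.6800; mean within-Opt = 1.74/3 = 0.5800.
Geometric mean = √(0.6800 × 0.5800) = 0.6280.
HTMT = 0.4917 / 0.6280 = 0.783.

0.783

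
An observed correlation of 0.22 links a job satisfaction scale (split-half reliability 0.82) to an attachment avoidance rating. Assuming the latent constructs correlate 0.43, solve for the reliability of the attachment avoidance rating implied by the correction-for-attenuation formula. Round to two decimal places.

r_true = r_obs / √(r_xx · r_yy) ⇒ 0.43 = 0.22 / √(0.82 · r_yy).
√(0.82 · r_yy) = 0.22 / 0.43 = 0.5116; 0.82 · r_yy = 0.2617; r_yy = 0.2617 / 0.82 ≈ 0.32.

0.32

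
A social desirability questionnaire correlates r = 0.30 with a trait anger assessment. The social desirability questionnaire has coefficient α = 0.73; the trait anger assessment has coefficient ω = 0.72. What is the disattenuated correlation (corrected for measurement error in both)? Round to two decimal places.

r_true = r_obs / √(r_xx · r_yy) = 0.30 / √(0.73 × 0.72) = 0.30 / √0.5256 = 0.30 / 0.7250 ≈ 0.41.

0.41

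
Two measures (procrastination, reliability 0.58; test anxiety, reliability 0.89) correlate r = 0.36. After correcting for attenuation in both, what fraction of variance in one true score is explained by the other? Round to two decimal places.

Disattenuated r = 0.36 / √(0.58 × 0.89) = 0.36 / 0.7185 = 0.5010.
Shared true-score variance = 0.5010² = 0.2510 ≈ 0.25.

0.25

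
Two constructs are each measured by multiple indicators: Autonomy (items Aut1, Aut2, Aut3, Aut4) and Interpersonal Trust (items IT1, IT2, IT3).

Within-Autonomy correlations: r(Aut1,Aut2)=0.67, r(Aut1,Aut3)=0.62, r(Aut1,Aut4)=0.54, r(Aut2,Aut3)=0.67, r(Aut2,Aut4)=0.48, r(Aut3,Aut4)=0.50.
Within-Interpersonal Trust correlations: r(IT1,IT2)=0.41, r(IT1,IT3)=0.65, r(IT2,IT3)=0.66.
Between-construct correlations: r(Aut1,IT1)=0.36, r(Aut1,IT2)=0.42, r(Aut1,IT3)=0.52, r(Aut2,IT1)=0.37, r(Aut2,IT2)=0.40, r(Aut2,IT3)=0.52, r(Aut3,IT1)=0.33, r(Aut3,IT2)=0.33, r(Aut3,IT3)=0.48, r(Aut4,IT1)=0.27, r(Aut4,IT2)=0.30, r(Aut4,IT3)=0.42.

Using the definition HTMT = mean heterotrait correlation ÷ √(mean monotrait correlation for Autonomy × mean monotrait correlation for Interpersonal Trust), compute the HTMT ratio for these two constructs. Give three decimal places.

Mean between = 4.72/12 = 0.3933.
Mean within-Aut = 3.48/6 = 0.5800; mean within-IT = 1.72/3 = 0.5733.
Geometric mean = √(0.5800 × 0.5733) = 0.5766.
HTMT = 0.3933 / 0.5766 = 0.682.

0.682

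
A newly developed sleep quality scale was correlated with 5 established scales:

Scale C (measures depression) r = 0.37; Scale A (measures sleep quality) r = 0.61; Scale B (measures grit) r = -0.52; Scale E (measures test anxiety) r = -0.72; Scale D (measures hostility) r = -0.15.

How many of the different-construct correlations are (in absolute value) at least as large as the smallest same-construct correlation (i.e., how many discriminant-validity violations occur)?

1

Convergent (same construct = sleep quality): Scale A.
Smallest convergent = 0.61. Discriminant |r|: 0.37, 0.52, 0.72, 0.15; count ≥ 0.61 → 1.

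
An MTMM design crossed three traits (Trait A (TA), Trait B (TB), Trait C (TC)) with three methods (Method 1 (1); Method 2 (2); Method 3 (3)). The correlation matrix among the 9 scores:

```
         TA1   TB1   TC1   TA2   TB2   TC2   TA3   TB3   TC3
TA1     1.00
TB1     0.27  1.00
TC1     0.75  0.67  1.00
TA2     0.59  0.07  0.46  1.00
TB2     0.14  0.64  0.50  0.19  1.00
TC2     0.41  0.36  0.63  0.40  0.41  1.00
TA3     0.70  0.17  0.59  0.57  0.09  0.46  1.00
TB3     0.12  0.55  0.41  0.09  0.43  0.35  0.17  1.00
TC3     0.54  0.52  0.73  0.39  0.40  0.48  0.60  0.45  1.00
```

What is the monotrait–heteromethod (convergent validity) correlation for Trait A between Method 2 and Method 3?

Same trait (TA), different methods: r(TA2, TA3) = 0.57.

0.57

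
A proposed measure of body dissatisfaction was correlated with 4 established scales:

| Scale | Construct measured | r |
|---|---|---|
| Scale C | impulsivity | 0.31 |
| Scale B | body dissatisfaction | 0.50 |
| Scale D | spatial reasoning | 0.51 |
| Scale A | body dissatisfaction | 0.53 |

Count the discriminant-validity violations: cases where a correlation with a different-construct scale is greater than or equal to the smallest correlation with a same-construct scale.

Convergent (same construct = body dissatisfaction): Scale B, Scale A.
Smallest convergent = 0.50. Discriminant values: 0.31, 0.51; count ≥ 0.50 → 1.

1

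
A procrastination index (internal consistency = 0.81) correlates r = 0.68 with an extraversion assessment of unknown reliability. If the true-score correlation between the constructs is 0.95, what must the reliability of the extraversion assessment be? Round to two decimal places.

r_true = r_obs / √(r_xx · r_yy) ⇒ 0.95 = 0.68 / √(0.81 · r_yy).
√(0.81 · r_yy) = 0.68 / 0.95 = 0.7158; 0.81 · r_yy = 0.5124; r_yy = 0.5124 / 0.81 ≈ 0.63.

0.63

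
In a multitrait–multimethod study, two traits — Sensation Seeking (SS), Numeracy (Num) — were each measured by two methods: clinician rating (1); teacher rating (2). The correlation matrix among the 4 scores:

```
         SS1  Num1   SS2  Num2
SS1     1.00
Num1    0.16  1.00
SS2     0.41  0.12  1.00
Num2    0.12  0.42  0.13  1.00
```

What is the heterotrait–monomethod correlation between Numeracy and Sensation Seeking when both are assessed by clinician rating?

0.16

Different traits, same method: r(Num1, SS1) = 0.16.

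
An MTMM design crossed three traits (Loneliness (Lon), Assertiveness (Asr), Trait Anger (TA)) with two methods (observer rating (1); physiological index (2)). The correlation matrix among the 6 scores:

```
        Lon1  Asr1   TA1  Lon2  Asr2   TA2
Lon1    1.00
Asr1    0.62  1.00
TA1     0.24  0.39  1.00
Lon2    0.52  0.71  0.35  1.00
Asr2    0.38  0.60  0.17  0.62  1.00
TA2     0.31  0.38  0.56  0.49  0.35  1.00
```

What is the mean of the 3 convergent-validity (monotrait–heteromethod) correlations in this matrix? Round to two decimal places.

Convergent values: 0.52, 0.60, 0.56; mean = 1.68/3 = 0.56.

0.56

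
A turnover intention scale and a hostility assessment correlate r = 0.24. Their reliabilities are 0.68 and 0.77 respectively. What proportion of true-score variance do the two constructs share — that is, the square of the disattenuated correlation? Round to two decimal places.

0.11

Disattenuated r = 0.24 / √(0.68 × 0.77) = 0.24 / 0.7236 = 0.3317.
Shared true-score variance = 0.3317² = 0.1100 ≈ 0.11.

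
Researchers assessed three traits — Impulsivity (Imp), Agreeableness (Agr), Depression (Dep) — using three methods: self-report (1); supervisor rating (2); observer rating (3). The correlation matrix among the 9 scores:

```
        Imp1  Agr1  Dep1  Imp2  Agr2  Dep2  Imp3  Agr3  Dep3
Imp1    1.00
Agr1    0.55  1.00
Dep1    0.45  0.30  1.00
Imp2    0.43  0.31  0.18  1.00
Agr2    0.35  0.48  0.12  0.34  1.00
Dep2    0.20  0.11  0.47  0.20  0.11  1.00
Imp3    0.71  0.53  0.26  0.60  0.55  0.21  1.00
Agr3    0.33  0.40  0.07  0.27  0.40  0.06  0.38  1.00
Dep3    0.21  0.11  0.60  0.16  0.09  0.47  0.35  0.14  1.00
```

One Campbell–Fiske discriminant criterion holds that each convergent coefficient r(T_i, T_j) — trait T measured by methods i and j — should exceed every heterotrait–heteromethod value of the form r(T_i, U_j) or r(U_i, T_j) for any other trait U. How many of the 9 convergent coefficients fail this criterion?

Convergent coefficients and their comparison sets:
Imp (methods 1·2): 0.43 vs {0.35, 0.31, 0.20, 0.18} → pass.
Imp (methods 1·3): 0.71 vs {0.33, 0.53, 0.21, 0.26} → pass.
Imp (methods 2·3): 0.60 vs {0.27, 0.55, 0.16, 0.21} → pass.
Agr (methods 1·2): 0.48 vs {0.31, 0.35, 0.11, 0.12} → pass.
Agr (methods 1·3): 0.40 vs {0.53, 0.33, 0.11, 0.07} → fail.
Agr (methods 2·3): 0.40 vs {0.55, 0.27, 0.09, 0.06} → fail.
Dep (methods 1·2): 0.47 vs {0.18, 0.20, 0.12, 0.11} → pass.
Dep (methods 1·3): 0.60 vs {0.26, 0.21, 0.07, 0.11} → pass.
Dep (methods 2·3): 0.47 vs {0.21, 0.16, 0.06, 0.09} → pass.
2 of 9 fail.

2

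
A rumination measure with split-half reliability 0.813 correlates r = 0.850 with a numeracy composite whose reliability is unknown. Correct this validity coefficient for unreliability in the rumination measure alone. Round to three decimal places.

Single correction: r_c = r_obs / √r_xx = 0.850 / √0.813 = 0.850 / 0.9017 ≈ 0.943.

0.943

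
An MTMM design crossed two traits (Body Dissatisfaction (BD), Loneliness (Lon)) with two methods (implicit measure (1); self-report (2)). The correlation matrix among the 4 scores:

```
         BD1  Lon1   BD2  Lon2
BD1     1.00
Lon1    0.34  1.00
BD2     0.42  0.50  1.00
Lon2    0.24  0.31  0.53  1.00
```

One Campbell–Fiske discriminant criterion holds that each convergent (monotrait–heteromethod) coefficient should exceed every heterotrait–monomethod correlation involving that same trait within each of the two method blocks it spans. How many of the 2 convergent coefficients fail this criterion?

Checking each validity diagonal entry against its comparison values:
BD (methods 1·2): 0.42 vs {0.34, 0.53} → fail.
Lon (methods 1·2): 0.31 vs {0.34, 0.53} → fail.
2 of 2 fail.

2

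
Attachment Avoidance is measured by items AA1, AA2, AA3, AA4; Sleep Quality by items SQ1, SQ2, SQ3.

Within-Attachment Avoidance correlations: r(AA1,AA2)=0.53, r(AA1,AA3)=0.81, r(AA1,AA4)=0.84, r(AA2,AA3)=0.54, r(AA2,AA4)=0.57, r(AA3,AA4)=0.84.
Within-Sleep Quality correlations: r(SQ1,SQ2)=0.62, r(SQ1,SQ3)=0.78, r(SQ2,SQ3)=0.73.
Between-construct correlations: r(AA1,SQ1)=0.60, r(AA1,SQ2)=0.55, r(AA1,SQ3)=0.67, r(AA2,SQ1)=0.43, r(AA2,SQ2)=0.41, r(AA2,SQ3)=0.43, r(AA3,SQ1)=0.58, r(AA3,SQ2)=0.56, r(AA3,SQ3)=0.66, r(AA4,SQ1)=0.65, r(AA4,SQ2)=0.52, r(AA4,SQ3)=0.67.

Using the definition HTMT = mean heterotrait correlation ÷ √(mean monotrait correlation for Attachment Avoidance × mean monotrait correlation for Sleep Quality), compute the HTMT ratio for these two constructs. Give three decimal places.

0.802

Mean between = 6.73/12 = 0.5608.
Mean within-AA = 4.13/6 = 0.6883; mean within-SQ = 2.13/3 = 0.7100.
Geometric mean = √(0.6883 × 0.7100) = 0.6991.
HTMT = 0.5608 / 0.6991 = 0.802.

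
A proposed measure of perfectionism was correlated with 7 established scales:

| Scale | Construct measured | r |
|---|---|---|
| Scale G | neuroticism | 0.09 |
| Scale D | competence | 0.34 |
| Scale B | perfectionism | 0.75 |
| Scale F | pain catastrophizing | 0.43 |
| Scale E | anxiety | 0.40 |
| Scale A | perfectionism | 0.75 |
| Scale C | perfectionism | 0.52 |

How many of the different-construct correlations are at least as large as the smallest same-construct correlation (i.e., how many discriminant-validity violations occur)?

Convergent (same construct = perfectionism): Scale B, Scale A, Scale C.
Smallest convergent = 0.52. Discriminant values: 0.09, 0.34, 0.43, 0.40; count ≥ 0.52 → 0.

0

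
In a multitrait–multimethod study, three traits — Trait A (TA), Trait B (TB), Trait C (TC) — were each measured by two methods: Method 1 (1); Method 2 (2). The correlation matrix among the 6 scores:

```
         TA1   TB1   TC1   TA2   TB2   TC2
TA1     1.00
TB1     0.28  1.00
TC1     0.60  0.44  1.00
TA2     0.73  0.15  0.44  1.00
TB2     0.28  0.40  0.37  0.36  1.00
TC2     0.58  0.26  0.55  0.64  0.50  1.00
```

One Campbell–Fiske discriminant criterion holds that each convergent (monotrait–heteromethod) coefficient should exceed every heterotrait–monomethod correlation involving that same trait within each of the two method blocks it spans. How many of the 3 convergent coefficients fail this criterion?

Checking each validity diagonal entry against its comparison values:
TA (methods 1·2): 0.73 vs {0.28, 0.36, 0.60, 0.64} → pass.
TB (methods 1·2): 0.40 vs {0.28, 0.36, 0.44, 0.50} → fail.
TC (methods 1·2): 0.55 vs {0.60, 0.64, 0.44, 0.50} → fail.
2 of 3 fail.

2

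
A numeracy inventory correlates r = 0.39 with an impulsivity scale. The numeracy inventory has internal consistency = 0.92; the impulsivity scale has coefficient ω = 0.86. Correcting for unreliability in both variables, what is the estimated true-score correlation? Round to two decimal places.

r_true = r_obs / √(r_xx · r_yy) = 0.39 / √(0.92 × 0.86) = 0.39 / √0.7912 = 0.39 / 0.8895 ≈ 0.44.

0.44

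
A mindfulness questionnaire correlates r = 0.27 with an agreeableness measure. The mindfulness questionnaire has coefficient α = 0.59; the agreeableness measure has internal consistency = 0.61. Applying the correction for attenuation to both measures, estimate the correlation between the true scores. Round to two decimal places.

0.45

r_true = r_obs / √(r_xx · r_yy) = 0.27 / √(0.59 × 0.61) = 0.27 / √0.3599 = 0.27 / 0.5999 ≈ 0.45.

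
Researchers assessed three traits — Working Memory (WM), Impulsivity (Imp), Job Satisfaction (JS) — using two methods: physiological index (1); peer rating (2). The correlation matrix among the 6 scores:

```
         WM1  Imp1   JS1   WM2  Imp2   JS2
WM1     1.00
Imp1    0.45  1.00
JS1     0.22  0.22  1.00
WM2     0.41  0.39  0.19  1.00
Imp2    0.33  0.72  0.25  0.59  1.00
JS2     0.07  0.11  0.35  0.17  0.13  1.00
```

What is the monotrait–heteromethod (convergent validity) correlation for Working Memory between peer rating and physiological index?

0.41

Same trait (WM), different methods: r(WM2, WM1) = 0.41.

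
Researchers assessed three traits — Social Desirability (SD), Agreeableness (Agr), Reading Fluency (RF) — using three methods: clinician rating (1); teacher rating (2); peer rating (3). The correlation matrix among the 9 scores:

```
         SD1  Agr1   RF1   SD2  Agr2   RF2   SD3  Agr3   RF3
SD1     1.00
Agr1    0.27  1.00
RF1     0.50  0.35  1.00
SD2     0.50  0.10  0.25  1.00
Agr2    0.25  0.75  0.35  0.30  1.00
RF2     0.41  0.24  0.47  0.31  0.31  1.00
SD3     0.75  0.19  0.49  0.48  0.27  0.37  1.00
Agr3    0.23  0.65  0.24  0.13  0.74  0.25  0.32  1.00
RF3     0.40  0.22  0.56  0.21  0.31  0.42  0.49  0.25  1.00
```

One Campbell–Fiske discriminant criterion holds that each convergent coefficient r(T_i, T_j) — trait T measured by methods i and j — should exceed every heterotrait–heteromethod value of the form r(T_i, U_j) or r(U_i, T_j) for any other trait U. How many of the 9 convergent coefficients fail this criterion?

Each convergent coefficient versus the relevant comparison correlations:
SD (methods 1·2): 0.50 vs {0.25, 0.10, 0.41, 0.25} → pass.
SD (methods 1·3): 0.75 vs {0.23, 0.19, 0.40, 0.49} → pass.
SD (methods 2·3): 0.48 vs {0.13, 0.27, 0.21, 0.37} → pass.
Agr (methods 1·2): 0.75 vs {0.10, 0.25, 0.24, 0.35} → pass.
Agr (methods 1·3): 0.65 vs {0.19, 0.23, 0.22, 0.24} → pass.
Agr (methods 2·3): 0.74 vs {0.27, 0.13, 0.31, 0.25} → pass.
RF (methods 1·2): 0.47 vs {0.25, 0.41, 0.35, 0.24} → pass.
RF (methods 1·3): 0.56 vs {0.49, 0.40, 0.24, 0.22} → pass.
RF (methods 2·3): 0.42 vs {0.37, 0.21, 0.25, 0.31} → pass.
0 of 9 fail.

0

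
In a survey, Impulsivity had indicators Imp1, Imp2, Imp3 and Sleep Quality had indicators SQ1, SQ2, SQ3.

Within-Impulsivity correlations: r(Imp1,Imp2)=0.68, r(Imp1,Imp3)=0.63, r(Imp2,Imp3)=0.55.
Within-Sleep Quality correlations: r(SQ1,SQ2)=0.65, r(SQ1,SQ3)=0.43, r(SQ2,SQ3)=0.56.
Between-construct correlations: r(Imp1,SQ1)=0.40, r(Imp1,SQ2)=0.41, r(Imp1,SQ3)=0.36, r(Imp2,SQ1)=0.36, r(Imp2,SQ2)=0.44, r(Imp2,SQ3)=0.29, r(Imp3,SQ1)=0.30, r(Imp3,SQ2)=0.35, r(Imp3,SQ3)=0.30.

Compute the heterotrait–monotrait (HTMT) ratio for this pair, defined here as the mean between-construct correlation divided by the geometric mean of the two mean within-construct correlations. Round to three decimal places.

0.613

Mean heterotrait r = 3.21/9 = 0.3567.
Mean within-Imp = 1.86/3 = 0.6200; mean within-SQ = 1.64/3 = 0.5467.
Geometric mean = √(0.6200 × 0.5467) = 0.5822.
HTMT = 0.3567 / 0.5822 = 0.613.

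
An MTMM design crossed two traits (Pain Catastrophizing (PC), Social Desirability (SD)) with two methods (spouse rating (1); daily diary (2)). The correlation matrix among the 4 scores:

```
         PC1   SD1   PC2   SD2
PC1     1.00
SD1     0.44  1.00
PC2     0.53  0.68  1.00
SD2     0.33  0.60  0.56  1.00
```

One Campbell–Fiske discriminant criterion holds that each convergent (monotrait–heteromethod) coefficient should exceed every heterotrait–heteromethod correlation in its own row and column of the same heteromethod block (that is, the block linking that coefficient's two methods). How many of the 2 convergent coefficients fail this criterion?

2

Checking each validity diagonal entry against its comparison values:
PC (methods 1·2): 0.53 vs {0.33, 0.68} → fail.
SD (methods 1·2): 0.60 vs {0.68, 0.33} → fail.
2 of 2 fail.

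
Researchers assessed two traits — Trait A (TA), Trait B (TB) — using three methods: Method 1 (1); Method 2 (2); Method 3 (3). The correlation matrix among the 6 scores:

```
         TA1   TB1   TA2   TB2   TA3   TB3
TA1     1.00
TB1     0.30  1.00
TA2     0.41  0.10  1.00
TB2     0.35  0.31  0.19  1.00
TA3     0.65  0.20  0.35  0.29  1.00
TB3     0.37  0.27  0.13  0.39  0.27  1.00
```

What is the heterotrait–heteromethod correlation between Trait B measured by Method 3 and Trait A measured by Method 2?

Different traits and methods: r(TB3, TA2) = 0.13.

0.13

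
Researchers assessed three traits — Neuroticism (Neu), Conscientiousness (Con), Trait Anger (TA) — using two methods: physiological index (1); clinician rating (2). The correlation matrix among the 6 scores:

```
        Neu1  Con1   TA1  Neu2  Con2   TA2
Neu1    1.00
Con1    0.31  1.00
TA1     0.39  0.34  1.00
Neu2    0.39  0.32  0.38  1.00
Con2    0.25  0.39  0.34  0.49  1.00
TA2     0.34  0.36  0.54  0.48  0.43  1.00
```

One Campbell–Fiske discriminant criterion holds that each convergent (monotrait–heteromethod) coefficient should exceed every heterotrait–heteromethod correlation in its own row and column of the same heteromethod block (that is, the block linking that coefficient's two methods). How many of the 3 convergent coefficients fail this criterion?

0

Convergent coefficients and their comparison sets:
Neu (methods 1·2): 0.39 vs {0.25, 0.32, 0.34, 0.38} → pass.
Con (methods 1·2): 0.39 vs {0.32, 0.25, 0.36, 0.34} → pass.
TA (methods 1·2): 0.54 vs {0.38, 0.34, 0.34, 0.36} → pass.
0 of 3 fail.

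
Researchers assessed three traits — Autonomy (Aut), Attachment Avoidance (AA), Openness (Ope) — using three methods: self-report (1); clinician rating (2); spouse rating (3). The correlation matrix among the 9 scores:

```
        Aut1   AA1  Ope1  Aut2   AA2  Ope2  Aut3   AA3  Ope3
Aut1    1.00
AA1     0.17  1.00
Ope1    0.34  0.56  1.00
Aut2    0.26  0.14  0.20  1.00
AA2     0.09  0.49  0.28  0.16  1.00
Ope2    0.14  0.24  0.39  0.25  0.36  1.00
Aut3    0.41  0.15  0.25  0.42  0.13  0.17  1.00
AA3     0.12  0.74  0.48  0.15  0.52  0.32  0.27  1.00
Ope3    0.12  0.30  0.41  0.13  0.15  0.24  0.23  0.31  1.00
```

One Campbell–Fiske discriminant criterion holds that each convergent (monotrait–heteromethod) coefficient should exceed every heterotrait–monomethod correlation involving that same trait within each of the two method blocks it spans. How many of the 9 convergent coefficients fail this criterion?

5

Checking each validity diagonal entry against its comparison values:
Aut (methods 1·2): 0.26 vs {0.17, 0.16, 0.34, 0.25} → fail.
Aut (methods 1·3): 0.41 vs {0.17, 0.27, 0.34, 0.23} → pass.
Aut (methods 2·3): 0.42 vs {0.16, 0.27, 0.25, 0.23} → pass.
AA (methods 1·2): 0.49 vs {0.17, 0.16, 0.56, 0.36} → fail.
AA (methods 1·3): 0.74 vs {0.17, 0.27, 0.56, 0.31} → pass.
AA (methods 2·3): 0.52 vs {0.16, 0.27, 0.36, 0.31} → pass.
Ope (methods 1·2): 0.39 vs {0.34, 0.25, 0.56, 0.36} → fail.
Ope (methods 1·3): 0.41 vs {0.34, 0.23, 0.56, 0.31} → fail.
Ope (methods 2·3): 0.24 vs {0.25, 0.23, 0.36, 0.31} → fail.
5 of 9 fail.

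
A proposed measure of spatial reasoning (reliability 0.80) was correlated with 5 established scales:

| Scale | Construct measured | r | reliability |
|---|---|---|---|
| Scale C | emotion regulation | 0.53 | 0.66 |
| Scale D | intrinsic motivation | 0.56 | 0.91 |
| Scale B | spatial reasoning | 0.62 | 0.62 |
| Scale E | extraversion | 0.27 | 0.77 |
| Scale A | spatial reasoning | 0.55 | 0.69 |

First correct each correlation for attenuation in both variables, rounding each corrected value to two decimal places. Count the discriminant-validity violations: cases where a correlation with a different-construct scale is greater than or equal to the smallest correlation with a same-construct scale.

Disattenuated r (r / √(r_scale · r_new)):
  Scale C (disc): 0.53 / √(0.66·0.80) = 0.73
  Scale D (disc): 0.56 / √(0.91·0.80) = 0.66
  Scale B (conv): 0.62 / √(0.62·0.80) = 0.88
  Scale E (disc): 0.27 / √(0.77·0.80) = 0.34
  Scale A (conv): 0.55 / √(0.69·0.80) = 0.74
Smallest convergent = 0.74. Discriminant values: 0.73, 0.66, 0.34; count ≥ 0.74 → 0.

0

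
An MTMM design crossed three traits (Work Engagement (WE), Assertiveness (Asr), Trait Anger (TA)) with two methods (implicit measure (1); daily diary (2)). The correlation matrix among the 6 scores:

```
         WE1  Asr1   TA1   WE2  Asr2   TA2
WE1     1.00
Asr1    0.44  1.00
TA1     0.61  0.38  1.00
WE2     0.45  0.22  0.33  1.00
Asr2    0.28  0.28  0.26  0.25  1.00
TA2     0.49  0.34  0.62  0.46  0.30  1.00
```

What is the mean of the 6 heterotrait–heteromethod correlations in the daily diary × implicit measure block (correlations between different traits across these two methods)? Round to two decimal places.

HTHM values (method 2 × method 1): 0.22, 0.33, 0.28, 0.26, 0.49, 0.34; mean = 1.92/6 = 0.32.

0.32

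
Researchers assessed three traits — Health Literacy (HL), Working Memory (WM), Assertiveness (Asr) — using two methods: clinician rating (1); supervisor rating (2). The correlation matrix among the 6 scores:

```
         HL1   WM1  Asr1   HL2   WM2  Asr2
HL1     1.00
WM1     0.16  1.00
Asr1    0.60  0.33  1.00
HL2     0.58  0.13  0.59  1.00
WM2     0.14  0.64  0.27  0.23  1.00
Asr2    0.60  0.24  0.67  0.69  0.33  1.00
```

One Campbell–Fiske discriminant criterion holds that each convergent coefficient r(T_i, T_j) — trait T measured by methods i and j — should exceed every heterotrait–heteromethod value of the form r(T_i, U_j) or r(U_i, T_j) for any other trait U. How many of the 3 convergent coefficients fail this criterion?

1

Checking each validity diagonal entry against its comparison values:
HL (methods 1·2): 0.58 vs {0.14, 0.13, 0.60, 0.59} → fail.
WM (methods 1·2): 0.64 vs {0.13, 0.14, 0.24, 0.27} → pass.
Asr (methods 1·2): 0.67 vs {0.59, 0.60, 0.27, 0.24} → pass.
1 of 3 fail.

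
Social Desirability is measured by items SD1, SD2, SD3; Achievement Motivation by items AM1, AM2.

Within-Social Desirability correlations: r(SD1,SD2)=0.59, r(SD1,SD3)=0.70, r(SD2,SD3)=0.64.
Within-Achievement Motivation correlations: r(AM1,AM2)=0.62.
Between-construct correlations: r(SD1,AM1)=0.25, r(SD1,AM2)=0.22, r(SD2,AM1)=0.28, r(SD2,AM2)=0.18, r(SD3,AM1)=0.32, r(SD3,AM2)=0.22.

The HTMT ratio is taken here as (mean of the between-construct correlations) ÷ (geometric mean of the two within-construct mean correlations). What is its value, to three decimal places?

Between-construct mean = 1.47/6 = 0.2450.
Mean within-SD = 1.93/3 = 0.6433; mean within-AM = 0.62/1 = 0.6200.
Geometric mean = √(0.6433 × 0.6200) = 0.6315.
HTMT = 0.2450 / 0.6315 = 0.388.

0.388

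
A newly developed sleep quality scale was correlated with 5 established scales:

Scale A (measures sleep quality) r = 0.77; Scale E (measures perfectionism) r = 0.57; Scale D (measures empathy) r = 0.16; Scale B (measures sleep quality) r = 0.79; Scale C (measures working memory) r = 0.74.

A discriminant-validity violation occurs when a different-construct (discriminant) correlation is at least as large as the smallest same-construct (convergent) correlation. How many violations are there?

Convergent (same construct = sleep quality): Scale A, Scale B.
Smallest convergent = 0.77. Discriminant values: 0.57, 0.16, 0.74; count ≥ 0.77 → 0.

0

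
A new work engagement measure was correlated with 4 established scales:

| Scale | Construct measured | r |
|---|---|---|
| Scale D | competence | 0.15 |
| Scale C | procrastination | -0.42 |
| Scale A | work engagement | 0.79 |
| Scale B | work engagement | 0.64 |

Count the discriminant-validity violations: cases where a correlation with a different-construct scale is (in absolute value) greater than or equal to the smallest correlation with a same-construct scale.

Convergent (same construct = work engagement): Scale A, Scale B.
Smallest convergent = 0.64. Discriminant |r|: 0.15, 0.42; count ≥ 0.64 → 0.

0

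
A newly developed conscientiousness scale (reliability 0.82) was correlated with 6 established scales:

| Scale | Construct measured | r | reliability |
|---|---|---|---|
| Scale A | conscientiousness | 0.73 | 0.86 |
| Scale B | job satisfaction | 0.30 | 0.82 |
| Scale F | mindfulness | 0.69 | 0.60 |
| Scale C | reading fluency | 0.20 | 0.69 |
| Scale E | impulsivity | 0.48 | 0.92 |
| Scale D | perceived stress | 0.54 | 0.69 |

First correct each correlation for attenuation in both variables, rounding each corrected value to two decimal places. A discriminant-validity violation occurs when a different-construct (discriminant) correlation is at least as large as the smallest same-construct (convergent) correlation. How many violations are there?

1

Disattenuated r (r / √(r_scale · r_new)):
  Scale A (conv): 0.73 / √(0.86·0.82) = 0.87
  Scale B (disc): 0.30 / √(0.82·0.82) = 0.37
  Scale F (disc): 0.69 / √(0.60·0.82) = 0.98
  Scale C (disc): 0.20 / √(0.69·0.82) = 0.27
  Scale E (disc): 0.48 / √(0.92·0.82) = 0.55
  Scale D (disc): 0.54 / √(0.69·0.82) = 0.72
Smallest convergent = 0.87. Discriminant values: 0.37, 0.98, 0.27, 0.55, 0.72; count ≥ 0.87 → 1.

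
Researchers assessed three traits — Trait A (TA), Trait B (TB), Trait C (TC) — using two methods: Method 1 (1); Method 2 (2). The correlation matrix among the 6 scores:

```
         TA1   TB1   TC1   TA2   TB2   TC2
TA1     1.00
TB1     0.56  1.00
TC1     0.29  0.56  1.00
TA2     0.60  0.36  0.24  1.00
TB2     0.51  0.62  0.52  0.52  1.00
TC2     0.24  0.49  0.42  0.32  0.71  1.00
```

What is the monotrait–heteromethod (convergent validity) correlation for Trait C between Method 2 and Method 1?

Same trait (TC), different methods: r(TC2, TC1) = 0.42.

0.42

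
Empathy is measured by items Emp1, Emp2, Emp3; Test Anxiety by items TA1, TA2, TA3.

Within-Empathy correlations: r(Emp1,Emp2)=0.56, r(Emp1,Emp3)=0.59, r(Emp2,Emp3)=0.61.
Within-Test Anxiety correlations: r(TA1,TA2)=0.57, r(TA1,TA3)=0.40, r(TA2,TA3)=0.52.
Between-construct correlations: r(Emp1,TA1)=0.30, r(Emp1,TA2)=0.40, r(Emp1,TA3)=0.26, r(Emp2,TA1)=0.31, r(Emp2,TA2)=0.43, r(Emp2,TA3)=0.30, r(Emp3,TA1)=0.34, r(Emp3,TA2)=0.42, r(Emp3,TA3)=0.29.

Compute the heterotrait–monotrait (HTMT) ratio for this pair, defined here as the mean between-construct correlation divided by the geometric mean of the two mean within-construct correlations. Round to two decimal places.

0.63

Mean heterotrait r = 3.05/9 = 0.3389.
Mean within-Emp = 1.76/3 = 0.5867; mean within-TA = 1.49/3 = 0.4967.
Geometric mean = √(0.5867 × 0.4967) = 0.5398.
HTMT = 0.3389 / 0.5398 = 0.63.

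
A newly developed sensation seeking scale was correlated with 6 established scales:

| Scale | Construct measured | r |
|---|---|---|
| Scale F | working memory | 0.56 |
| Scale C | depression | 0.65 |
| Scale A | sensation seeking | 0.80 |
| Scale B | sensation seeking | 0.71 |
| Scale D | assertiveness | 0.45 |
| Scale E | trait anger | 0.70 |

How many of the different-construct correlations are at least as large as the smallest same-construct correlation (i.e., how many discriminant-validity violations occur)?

Convergent (same construct = sensation seeking): Scale A, Scale B.
Smallest convergent = 0.71. Discriminant values: 0.56, 0.65, 0.45, 0.70; count ≥ 0.71 → 0.

0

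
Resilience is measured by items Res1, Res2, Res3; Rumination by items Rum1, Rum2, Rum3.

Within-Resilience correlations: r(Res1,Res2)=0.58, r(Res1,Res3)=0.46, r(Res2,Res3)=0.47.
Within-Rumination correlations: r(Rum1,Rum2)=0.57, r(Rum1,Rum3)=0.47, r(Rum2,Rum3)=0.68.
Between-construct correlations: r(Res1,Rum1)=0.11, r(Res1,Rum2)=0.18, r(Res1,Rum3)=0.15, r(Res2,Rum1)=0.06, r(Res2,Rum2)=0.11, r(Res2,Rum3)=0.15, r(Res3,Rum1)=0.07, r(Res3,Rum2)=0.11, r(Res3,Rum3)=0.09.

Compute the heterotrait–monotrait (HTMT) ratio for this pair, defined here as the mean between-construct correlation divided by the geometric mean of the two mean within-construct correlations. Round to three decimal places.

Between-construct mean = 1.03/9 = 0.1144.
Mean within-Res = 1.51/3 = 0.5033; mean within-Rum = 1.72/3 = 0.5733.
Geometric mean = √(0.5033 × 0.5733) = 0.5372.
HTMT = 0.1144 / 0.5372 = 0.213.

0.213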